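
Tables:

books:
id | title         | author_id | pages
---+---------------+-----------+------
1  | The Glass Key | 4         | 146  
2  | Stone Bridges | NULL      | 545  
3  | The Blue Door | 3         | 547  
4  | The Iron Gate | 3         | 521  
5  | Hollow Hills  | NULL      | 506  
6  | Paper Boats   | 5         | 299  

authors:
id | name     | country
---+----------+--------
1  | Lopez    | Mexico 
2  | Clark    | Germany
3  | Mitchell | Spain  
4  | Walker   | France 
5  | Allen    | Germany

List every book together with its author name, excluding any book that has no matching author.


INNER JOIN keeps only books rows whose author_id matches an id in authors. Walk through each book:
  - book 1 (The Glass Key): author_id=4 -> matches Walker
  - book 2 (Stone Bridges): author_id=NULL, no match -> dropped
  - book 3 (The Blue Door): author_id=3 -> matches Mitchell
  - book 4 (The Iron Gate): author_id=3 -> matches Mitchell
  - book 5 (Hollow Hills): author_id=NULL, no match -> dropped
  - book 6 (Paper Boats): author_id=5 -> matches Allen
So 2 of 6 rows are dropped.

SQL:
SELECT a.title, b.name AS author
FROM books a
INNER JOIN authors b ON a.author_id = b.id

Result:
title         | author  
--------------+---------
The Glass Key | Walker  
The Blue Door | Mitchell
The Iron Gate | Mitchell
Paper Boats   | Allen   


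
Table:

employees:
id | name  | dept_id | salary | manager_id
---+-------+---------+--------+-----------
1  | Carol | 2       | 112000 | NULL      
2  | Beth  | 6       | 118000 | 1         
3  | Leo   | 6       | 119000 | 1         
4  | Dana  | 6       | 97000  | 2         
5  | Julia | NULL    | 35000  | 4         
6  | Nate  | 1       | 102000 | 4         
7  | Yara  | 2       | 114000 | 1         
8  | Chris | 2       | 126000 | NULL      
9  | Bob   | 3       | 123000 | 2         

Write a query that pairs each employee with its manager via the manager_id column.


This is a self-join: employees is joined to a second copy of itself, matching each row's manager_id to another row's id. Use LEFT JOIN so rows with manager_id=NULL are kept.
  - employee 1 (Carol): manager_id=NULL -> NULL
  - employee 2 (Beth): manager_id=1 -> Carol
  - employee 3 (Leo): manager_id=1 -> Carol
  - employee 4 (Dana): manager_id=2 -> Beth
  - employee 5 (Julia): manager_id=4 -> Dana
  - employee 6 (Nate): manager_id=4 -> Dana
  - employee 7 (Yara): manager_id=1 -> Carol
  - employee 8 (Chris): manager_id=NULL -> NULL
  - employee 9 (Bob): manager_id=2 -> Beth

SQL:
SELECT a.name AS item, b.name AS manager
FROM employees a
LEFT JOIN employees b ON a.manager_id = b.id

Result:
item  | manager
------+--------
Carol | NULL   
Beth  | Carol  
Leo   | Carol  
Dana  | Beth   
Julia | Dana   
Nate  | Dana   
Yara  | Carol  
Chris | NULL   
Bob   | Beth   


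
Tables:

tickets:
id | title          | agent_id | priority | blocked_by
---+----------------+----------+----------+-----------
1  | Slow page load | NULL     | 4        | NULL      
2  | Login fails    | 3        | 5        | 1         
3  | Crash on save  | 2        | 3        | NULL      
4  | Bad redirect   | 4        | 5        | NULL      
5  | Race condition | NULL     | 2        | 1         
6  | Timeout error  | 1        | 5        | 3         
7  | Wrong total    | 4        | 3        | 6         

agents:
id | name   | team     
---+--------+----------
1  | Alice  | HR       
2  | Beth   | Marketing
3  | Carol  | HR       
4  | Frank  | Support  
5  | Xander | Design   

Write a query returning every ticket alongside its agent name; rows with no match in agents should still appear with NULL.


LEFT JOIN keeps every row from tickets (the left table); where agent_id has no match in agents, the agent columns become NULL. Walk through each ticket:
  - ticket 1 (Slow page load): agent_id=NULL, no match -> kept with NULL
  - ticket 2 (Login fails): agent_id=3 -> matches Carol
  - ticket 3 (Crash on save): agent_id=2 -> matches Beth
  - ticket 4 (Bad redirect): agent_id=4 -> matches Frank
  - ticket 5 (Race condition): agent_id=NULL, no match -> kept with NULL
  - ticket 6 (Timeout error): agent_id=1 -> matches Alice
  - ticket 7 (Wrong total): agent_id=4 -> matches Frank
All 7 rows appear; 2 have NULL agent.

SQL:
SELECT a.title, b.name AS agent
FROM tickets a
LEFT JOIN agents b ON a.agent_id = b.id

Result:
title          | agent
---------------+------
Slow page load | NULL 
Login fails    | Carol
Crash on save  | Beth 
Bad redirect   | Frank
Race condition | NULL 
Timeout error  | Alice
Wrong total    | Frank


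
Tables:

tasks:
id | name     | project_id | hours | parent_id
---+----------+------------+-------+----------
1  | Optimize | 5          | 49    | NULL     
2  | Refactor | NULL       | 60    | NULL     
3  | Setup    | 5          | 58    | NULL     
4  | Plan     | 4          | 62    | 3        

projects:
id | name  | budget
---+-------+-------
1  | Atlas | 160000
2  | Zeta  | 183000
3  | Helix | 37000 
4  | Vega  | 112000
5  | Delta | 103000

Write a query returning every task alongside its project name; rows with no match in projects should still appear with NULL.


LEFT JOIN keeps every row from tasks (the left table); where project_id has no match in projects, the project columns become NULL. Walk through each task:
  - task 1 (Optimize): project_id=5 -> matches Delta
  - task 2 (Refactor): project_id=NULL, no match -> kept with NULL
  - task 3 (Setup): project_id=5 -> matches Delta
  - task 4 (Plan): project_id=4 -> matches Vega
All 4 rows appear; 1 has NULL project.

SQL:
SELECT a.name, b.name AS project
FROM tasks a
LEFT JOIN projects b ON a.project_id = b.id

Result:
name     | project
---------+--------
Optimize | Delta  
Refactor | NULL   
Setup    | Delta  
Plan     | Vega   


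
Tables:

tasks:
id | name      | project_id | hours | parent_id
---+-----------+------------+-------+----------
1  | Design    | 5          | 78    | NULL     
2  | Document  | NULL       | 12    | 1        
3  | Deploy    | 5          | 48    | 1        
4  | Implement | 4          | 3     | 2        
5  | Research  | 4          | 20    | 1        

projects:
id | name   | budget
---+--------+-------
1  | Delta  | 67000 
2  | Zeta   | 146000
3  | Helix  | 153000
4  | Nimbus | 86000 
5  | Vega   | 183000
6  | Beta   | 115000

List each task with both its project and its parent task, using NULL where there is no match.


Two LEFT JOINs from the same base table tasks: one to projects via project_id, one to tasks itself via parent_id. Both are LEFT so every task is preserved.
Match against projects:
  - task 1 (Design): project_id=5 -> matches Vega
  - task 2 (Document): project_id=NULL, no match -> kept with NULL
  - task 3 (Deploy): project_id=5 -> matches Vega
  - task 4 (Implement): project_id=4 -> matches Nimbus
  - task 5 (Research): project_id=4 -> matches Nimbus
Match against tasks (self):
  - task 1 (Design): parent_id=NULL -> NULL
  - task 2 (Document): parent_id=1 -> Design
  - task 3 (Deploy): parent_id=1 -> Design
  - task 4 (Implement): parent_id=2 -> Document
  - task 5 (Research): parent_id=1 -> Design

SQL:
SELECT a.name, b.name AS project, c.name AS parent
FROM tasks a
LEFT JOIN projects b ON a.project_id = b.id
LEFT JOIN tasks c ON a.parent_id = c.id

Result:
name      | project | parent  
----------+---------+---------
Design    | Vega    | NULL    
Document  | NULL    | Design  
Deploy    | Vega    | Design  
Implement | Nimbus  | Document
Research  | Nimbus  | Design  


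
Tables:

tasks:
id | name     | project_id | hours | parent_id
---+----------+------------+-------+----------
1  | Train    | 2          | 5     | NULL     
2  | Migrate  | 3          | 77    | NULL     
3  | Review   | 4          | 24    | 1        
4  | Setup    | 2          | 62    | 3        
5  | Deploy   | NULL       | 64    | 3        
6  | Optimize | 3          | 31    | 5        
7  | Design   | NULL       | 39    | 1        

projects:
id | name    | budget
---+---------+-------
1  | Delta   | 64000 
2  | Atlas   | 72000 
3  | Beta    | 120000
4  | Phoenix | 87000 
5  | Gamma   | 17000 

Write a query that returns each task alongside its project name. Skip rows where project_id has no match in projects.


INNER JOIN keeps only tasks rows whose project_id matches an id in projects. Walk through each task:
  - task 1 (Train): project_id=2 -> matches Atlas
  - task 2 (Migrate): project_id=3 -> matches Beta
  - task 3 (Review): project_id=4 -> matches Phoenix
  - task 4 (Setup): project_id=2 -> matches Atlas
  - task 5 (Deploy): project_id=NULL, no match -> dropped
  - task 6 (Optimize): project_id=3 -> matches Beta
  - task 7 (Design): project_id=NULL, no match -> dropped
So 2 of 7 rows are dropped.

SQL:
SELECT a.name, b.name AS project
FROM tasks a
INNER JOIN projects b ON a.project_id = b.id

Result:
name     | project
---------+--------
Train    | Atlas  
Migrate  | Beta   
Review   | Phoenix
Setup    | Atlas  
Optimize | Beta   


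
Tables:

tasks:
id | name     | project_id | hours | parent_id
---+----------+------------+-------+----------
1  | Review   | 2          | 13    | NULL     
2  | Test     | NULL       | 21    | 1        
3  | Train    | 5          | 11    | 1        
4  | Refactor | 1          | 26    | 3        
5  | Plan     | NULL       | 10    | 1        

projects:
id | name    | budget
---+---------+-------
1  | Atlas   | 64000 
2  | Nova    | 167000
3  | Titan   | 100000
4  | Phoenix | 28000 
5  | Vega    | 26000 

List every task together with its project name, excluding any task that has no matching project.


INNER JOIN keeps only tasks rows whose project_id matches an id in projects. Walk through each task:
  - task 1 (Review): project_id=2 -> matches Nova
  - task 2 (Test): project_id=NULL, no match -> dropped
  - task 3 (Train): project_id=5 -> matches Vega
  - task 4 (Refactor): project_id=1 -> matches Atlas
  - task 5 (Plan): project_id=NULL, no match -> dropped
So 2 of 5 rows are dropped.

SQL:
SELECT a.name, b.name AS project
FROM tasks a
INNER JOIN projects b ON a.project_id = b.id

Result:
name     | project
---------+--------
Review   | Nova   
Train    | Vega   
Refactor | Atlas  


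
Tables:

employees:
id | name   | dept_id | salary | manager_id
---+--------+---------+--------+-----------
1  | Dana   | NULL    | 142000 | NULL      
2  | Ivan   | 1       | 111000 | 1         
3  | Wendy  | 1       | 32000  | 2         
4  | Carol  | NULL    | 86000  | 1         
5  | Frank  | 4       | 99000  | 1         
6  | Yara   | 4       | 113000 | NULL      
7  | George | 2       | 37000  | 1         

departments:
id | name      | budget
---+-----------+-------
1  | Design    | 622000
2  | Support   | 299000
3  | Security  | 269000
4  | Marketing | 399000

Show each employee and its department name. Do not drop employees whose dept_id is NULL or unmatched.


LEFT JOIN keeps every row from employees (the left table); where dept_id has no match in departments, the department columns become NULL. Walk through each employee:
  - employee 1 (Dana): dept_id=NULL, no match -> kept with NULL
  - employee 2 (Ivan): dept_id=1 -> matches Design
  - employee 3 (Wendy): dept_id=1 -> matches Design
  - employee 4 (Carol): dept_id=NULL, no match -> kept with NULL
  - employee 5 (Frank): dept_id=4 -> matches Marketing
  - employee 6 (Yara): dept_id=4 -> matches Marketing
  - employee 7 (George): dept_id=2 -> matches Support
All 7 rows appear; 2 have NULL department.

SQL:
SELECT a.name, b.name AS department
FROM employees a
LEFT JOIN departments b ON a.dept_id = b.id

Result:
name   | department
-------+-----------
Dana   | NULL      
Ivan   | Design    
Wendy  | Design    
Carol  | NULL      
Frank  | Marketing 
Yara   | Marketing 
George | Support   


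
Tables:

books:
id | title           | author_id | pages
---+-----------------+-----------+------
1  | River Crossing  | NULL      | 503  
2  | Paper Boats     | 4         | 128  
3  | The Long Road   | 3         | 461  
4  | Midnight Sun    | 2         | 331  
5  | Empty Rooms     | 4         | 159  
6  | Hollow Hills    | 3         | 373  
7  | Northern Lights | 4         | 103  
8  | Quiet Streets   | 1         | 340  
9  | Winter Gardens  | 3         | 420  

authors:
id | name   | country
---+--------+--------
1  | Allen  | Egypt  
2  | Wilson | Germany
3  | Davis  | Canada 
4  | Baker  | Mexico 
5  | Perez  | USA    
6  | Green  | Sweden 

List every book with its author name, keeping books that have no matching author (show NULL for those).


LEFT JOIN keeps every row from books (the left table); where author_id has no match in authors, the author columns become NULL. Walk through each book:
  - book 1 (River Crossing): author_id=NULL, no match -> kept with NULL
  - book 2 (Paper Boats): author_id=4 -> matches Baker
  - book 3 (The Long Road): author_id=3 -> matches Davis
  - book 4 (Midnight Sun): author_id=2 -> matches Wilson
  - book 5 (Empty Rooms): author_id=4 -> matches Baker
  - book 6 (Hollow Hills): author_id=3 -> matches Davis
  - book 7 (Northern Lights): author_id=4 -> matches Baker
  - book 8 (Quiet Streets): author_id=1 -> matches Allen
  - book 9 (Winter Gardens): author_id=3 -> matches Davis
All 9 rows appear; 1 has NULL author.

SQL:
SELECT a.title, b.name AS author
FROM books a
LEFT JOIN authors b ON a.author_id = b.id

Result:
title           | author
----------------+-------
River Crossing  | NULL  
Paper Boats     | Baker 
The Long Road   | Davis 
Midnight Sun    | Wilson
Empty Rooms     | Baker 
Hollow Hills    | Davis 
Northern Lights | Baker 
Quiet Streets   | Allen 
Winter Gardens  | Davis 


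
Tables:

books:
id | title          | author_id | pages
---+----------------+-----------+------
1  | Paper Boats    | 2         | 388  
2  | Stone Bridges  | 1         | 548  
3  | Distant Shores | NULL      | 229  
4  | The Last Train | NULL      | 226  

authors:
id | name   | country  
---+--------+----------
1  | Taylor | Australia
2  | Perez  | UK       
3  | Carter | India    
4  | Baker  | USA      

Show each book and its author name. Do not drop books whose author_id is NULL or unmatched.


LEFT JOIN keeps every row from books (the left table); where author_id has no match in authors, the author columns become NULL. Walk through each book:
  - book 1 (Paper Boats): author_id=2 -> matches Perez
  - book 2 (Stone Bridges): author_id=1 -> matches Taylor
  - book 3 (Distant Shores): author_id=NULL, no match -> kept with NULL
  - book 4 (The Last Train): author_id=NULL, no match -> kept with NULL
All 4 rows appear; 2 have NULL author.

SQL:
SELECT a.title, b.name AS author
FROM books a
LEFT JOIN authors b ON a.author_id = b.id

Result:
title          | author
---------------+-------
Paper Boats    | Perez 
Stone Bridges  | Taylor
Distant Shores | NULL  
The Last Train | NULL  


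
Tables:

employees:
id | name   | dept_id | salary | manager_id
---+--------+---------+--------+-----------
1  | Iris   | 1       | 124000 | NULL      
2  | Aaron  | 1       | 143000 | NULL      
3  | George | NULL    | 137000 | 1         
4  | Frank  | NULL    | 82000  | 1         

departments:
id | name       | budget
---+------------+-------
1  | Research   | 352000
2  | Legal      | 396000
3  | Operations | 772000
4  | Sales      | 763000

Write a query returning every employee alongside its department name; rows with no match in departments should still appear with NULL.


LEFT JOIN keeps every row from employees (the left table); where dept_id has no match in departments, the department columns become NULL. Walk through each employee:
  - employee 1 (Iris): dept_id=1 -> matches Research
  - employee 2 (Aaron): dept_id=1 -> matches Research
  - employee 3 (George): dept_id=NULL, no match -> kept with NULL
  - employee 4 (Frank): dept_id=NULL, no match -> kept with NULL
All 4 rows appear; 2 have NULL department.

SQL:
SELECT a.name, b.name AS department
FROM employees a
LEFT JOIN departments b ON a.dept_id = b.id

Result:
name   | department
-------+-----------
Iris   | Research  
Aaron  | Research  
George | NULL      
Frank  | NULL      


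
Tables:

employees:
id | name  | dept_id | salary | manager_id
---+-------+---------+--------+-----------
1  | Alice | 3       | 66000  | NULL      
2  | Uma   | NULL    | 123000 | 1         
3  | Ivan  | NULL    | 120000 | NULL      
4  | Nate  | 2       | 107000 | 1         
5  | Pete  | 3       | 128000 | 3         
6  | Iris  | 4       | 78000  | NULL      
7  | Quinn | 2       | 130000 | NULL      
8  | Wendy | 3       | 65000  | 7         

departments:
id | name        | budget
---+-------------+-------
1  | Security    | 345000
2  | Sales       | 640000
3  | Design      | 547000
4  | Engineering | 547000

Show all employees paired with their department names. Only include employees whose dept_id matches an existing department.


INNER JOIN keeps only employees rows whose dept_id matches an id in departments. Walk through each employee:
  - employee 1 (Alice): dept_id=3 -> matches Design
  - employee 2 (Uma): dept_id=NULL, no match -> dropped
  - employee 3 (Ivan): dept_id=NULL, no match -> dropped
  - employee 4 (Nate): dept_id=2 -> matches Sales
  - employee 5 (Pete): dept_id=3 -> matches Design
  - employee 6 (Iris): dept_id=4 -> matches Engineering
  - employee 7 (Quinn): dept_id=2 -> matches Sales
  - employee 8 (Wendy): dept_id=3 -> matches Design
So 2 of 8 rows are dropped.

SQL:
SELECT a.name, b.name AS department
FROM employees a
INNER JOIN departments b ON a.dept_id = b.id

Result:
name  | department 
------+------------
Alice | Design     
Nate  | Sales      
Pete  | Design     
Iris  | Engineering
Quinn | Sales      
Wendy | Design     


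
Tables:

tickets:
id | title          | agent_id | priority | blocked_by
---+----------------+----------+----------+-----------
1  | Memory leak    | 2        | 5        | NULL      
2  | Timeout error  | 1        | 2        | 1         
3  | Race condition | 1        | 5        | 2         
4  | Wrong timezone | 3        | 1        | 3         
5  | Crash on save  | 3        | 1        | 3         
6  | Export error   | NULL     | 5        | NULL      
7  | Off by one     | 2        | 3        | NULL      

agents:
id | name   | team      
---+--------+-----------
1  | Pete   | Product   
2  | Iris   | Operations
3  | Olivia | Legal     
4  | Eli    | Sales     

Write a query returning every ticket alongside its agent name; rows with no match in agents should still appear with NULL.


LEFT JOIN keeps every row from tickets (the left table); where agent_id has no match in agents, the agent columns become NULL. Walk through each ticket:
  - ticket 1 (Memory leak): agent_id=2 -> matches Iris
  - ticket 2 (Timeout error): agent_id=1 -> matches Pete
  - ticket 3 (Race condition): agent_id=1 -> matches Pete
  - ticket 4 (Wrong timezone): agent_id=3 -> matches Olivia
  - ticket 5 (Crash on save): agent_id=3 -> matches Olivia
  - ticket 6 (Export error): agent_id=NULL, no match -> kept with NULL
  - ticket 7 (Off by one): agent_id=2 -> matches Iris
All 7 rows appear; 1 has NULL agent.

SQL:
SELECT a.title, b.name AS agent
FROM tickets a
LEFT JOIN agents b ON a.agent_id = b.id

Result:
title          | agent 
---------------+-------
Memory leak    | Iris  
Timeout error  | Pete  
Race condition | Pete  
Wrong timezone | Olivia
Crash on save  | Olivia
Export error   | NULL  
Off by one     | Iris  


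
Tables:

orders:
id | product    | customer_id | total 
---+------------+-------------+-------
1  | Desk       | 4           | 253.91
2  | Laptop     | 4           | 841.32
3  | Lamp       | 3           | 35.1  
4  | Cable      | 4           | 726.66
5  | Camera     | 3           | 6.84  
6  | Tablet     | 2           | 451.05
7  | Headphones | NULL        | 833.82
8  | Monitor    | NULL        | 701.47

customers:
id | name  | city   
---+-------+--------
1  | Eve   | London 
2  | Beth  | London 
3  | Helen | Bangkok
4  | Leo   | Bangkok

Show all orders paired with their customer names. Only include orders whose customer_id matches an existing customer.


INNER JOIN keeps only orders rows whose customer_id matches an id in customers. Walk through each order:
  - order 1 (Desk): customer_id=4 -> matches Leo
  - order 2 (Laptop): customer_id=4 -> matches Leo
  - order 3 (Lamp): customer_id=3 -> matches Helen
  - order 4 (Cable): customer_id=4 -> matches Leo
  - order 5 (Camera): customer_id=3 -> matches Helen
  - order 6 (Tablet): customer_id=2 -> matches Beth
  - order 7 (Headphones): customer_id=NULL, no match -> dropped
  - order 8 (Monitor): customer_id=NULL, no match -> dropped
So 2 of 8 rows are dropped.

SQL:
SELECT a.product, b.name AS customer
FROM orders a
INNER JOIN customers b ON a.customer_id = b.id

Result:
product | customer
--------+---------
Desk    | Leo     
Laptop  | Leo     
Lamp    | Helen   
Cable   | Leo     
Camera  | Helen   
Tablet  | Beth    


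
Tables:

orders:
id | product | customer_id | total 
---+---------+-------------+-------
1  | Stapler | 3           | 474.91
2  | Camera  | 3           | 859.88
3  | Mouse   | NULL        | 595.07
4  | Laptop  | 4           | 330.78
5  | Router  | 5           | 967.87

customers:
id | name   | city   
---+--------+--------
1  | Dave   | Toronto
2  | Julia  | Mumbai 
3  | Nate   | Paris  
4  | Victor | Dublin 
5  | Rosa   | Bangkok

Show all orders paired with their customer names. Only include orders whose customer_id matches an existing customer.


INNER JOIN keeps only orders rows whose customer_id matches an id in customers. Walk through each order:
  - order 1 (Stapler): customer_id=3 -> matches Nate
  - order 2 (Camera): customer_id=3 -> matches Nate
  - order 3 (Mouse): customer_id=NULL, no match -> dropped
  - order 4 (Laptop): customer_id=4 -> matches Victor
  - order 5 (Router): customer_id=5 -> matches Rosa
So 1 of 5 rows is dropped.

SQL:
SELECT a.product, b.name AS customer
FROM orders a
INNER JOIN customers b ON a.customer_id = b.id

Result:
product | customer
--------+---------
Stapler | Nate    
Camera  | Nate    
Laptop  | Victor  
Router  | Rosa    


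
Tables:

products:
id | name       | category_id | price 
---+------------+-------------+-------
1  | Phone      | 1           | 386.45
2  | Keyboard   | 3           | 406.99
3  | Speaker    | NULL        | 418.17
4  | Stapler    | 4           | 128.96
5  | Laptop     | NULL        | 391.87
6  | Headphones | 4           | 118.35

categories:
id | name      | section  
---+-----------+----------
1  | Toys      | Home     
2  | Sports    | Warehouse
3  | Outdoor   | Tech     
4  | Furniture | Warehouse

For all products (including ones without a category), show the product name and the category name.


LEFT JOIN keeps every row from products (the left table); where category_id has no match in categories, the category columns become NULL. Walk through each product:
  - product 1 (Phone): category_id=1 -> matches Toys
  - product 2 (Keyboard): category_id=3 -> matches Outdoor
  - product 3 (Speaker): category_id=NULL, no match -> kept with NULL
  - product 4 (Stapler): category_id=4 -> matches Furniture
  - product 5 (Laptop): category_id=NULL, no match -> kept with NULL
  - product 6 (Headphones): category_id=4 -> matches Furniture
All 6 rows appear; 2 have NULL category.

SQL:
SELECT a.name, b.name AS category
FROM products a
LEFT JOIN categories b ON a.category_id = b.id

Result:
name       | category 
-----------+----------
Phone      | Toys     
Keyboard   | Outdoor  
Speaker    | NULL     
Stapler    | Furniture
Laptop     | NULL     
Headphones | Furniture


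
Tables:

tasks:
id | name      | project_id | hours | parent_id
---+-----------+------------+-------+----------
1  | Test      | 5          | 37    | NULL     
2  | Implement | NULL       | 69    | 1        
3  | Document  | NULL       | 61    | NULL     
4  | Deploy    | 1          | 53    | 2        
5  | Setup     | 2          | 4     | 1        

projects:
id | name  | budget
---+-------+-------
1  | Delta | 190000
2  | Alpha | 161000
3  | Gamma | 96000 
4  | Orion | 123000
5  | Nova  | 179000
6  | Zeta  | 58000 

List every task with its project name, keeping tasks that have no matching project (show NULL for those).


LEFT JOIN keeps every row from tasks (the left table); where project_id has no match in projects, the project columns become NULL. Walk through each task:
  - task 1 (Test): project_id=5 -> matches Nova
  - task 2 (Implement): project_id=NULL, no match -> kept with NULL
  - task 3 (Document): project_id=NULL, no match -> kept with NULL
  - task 4 (Deploy): project_id=1 -> matches Delta
  - task 5 (Setup): project_id=2 -> matches Alpha
All 5 rows appear; 2 have NULL project.

SQL:
SELECT a.name, b.name AS project
FROM tasks a
LEFT JOIN projects b ON a.project_id = b.id

Result:
name      | project
----------+--------
Test      | Nova   
Implement | NULL   
Document  | NULL   
Deploy    | Delta  
Setup     | Alpha  


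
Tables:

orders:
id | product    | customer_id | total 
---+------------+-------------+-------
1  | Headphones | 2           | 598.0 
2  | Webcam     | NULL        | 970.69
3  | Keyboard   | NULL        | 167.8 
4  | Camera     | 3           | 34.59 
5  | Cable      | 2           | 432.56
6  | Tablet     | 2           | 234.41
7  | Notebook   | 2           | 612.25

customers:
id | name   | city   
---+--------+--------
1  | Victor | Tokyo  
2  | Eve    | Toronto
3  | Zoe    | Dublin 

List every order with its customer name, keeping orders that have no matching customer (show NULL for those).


LEFT JOIN keeps every row from orders (the left table); where customer_id has no match in customers, the customer columns become NULL. Walk through each order:
  - order 1 (Headphones): customer_id=2 -> matches Eve
  - order 2 (Webcam): customer_id=NULL, no match -> kept with NULL
  - order 3 (Keyboard): customer_id=NULL, no match -> kept with NULL
  - order 4 (Camera): customer_id=3 -> matches Zoe
  - order 5 (Cable): customer_id=2 -> matches Eve
  - order 6 (Tablet): customer_id=2 -> matches Eve
  - order 7 (Notebook): customer_id=2 -> matches Eve
All 7 rows appear; 2 have NULL customer.

SQL:
SELECT a.product, b.name AS customer
FROM orders a
LEFT JOIN customers b ON a.customer_id = b.id

Result:
product    | customer
-----------+---------
Headphones | Eve     
Webcam     | NULL    
Keyboard   | NULL    
Camera     | Zoe     
Cable      | Eve     
Tablet     | Eve     
Notebook   | Eve     


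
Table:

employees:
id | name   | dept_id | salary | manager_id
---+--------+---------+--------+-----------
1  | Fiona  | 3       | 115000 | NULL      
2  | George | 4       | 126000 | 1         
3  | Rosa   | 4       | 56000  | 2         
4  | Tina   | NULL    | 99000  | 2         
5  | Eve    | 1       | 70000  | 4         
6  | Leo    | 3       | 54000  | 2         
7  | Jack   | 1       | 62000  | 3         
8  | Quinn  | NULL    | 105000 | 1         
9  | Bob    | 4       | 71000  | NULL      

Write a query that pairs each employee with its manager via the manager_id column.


This is a self-join: employees is joined to a second copy of itself, matching each row's manager_id to another row's id. Use LEFT JOIN so rows with manager_id=NULL are kept.
  - employee 1 (Fiona): manager_id=NULL -> NULL
  - employee 2 (George): manager_id=1 -> Fiona
  - employee 3 (Rosa): manager_id=2 -> George
  - employee 4 (Tina): manager_id=2 -> George
  - employee 5 (Eve): manager_id=4 -> Tina
  - employee 6 (Leo): manager_id=2 -> George
  - employee 7 (Jack): manager_id=3 -> Rosa
  - employee 8 (Quinn): manager_id=1 -> Fiona
  - employee 9 (Bob): manager_id=NULL -> NULL

SQL:
SELECT a.name AS item, b.name AS manager
FROM employees a
LEFT JOIN employees b ON a.manager_id = b.id

Result:
item   | manager
-------+--------
Fiona  | NULL   
George | Fiona  
Rosa   | George 
Tina   | George 
Eve    | Tina   
Leo    | George 
Jack   | Rosa   
Quinn  | Fiona  
Bob    | NULL   


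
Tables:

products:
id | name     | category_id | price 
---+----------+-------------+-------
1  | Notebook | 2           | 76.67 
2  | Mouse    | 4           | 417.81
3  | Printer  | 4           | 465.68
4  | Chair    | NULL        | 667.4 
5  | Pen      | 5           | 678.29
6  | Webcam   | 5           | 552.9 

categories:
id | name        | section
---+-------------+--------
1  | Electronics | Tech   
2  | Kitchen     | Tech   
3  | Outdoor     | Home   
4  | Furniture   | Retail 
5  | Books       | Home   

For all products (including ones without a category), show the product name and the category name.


LEFT JOIN keeps every row from products (the left table); where category_id has no match in categories, the category columns become NULL. Walk through each product:
  - product 1 (Notebook): category_id=2 -> matches Kitchen
  - product 2 (Mouse): category_id=4 -> matches Furniture
  - product 3 (Printer): category_id=4 -> matches Furniture
  - product 4 (Chair): category_id=NULL, no match -> kept with NULL
  - product 5 (Pen): category_id=5 -> matches Books
  - product 6 (Webcam): category_id=5 -> matches Books
All 6 rows appear; 1 has NULL category.

SQL:
SELECT a.name, b.name AS category
FROM products a
LEFT JOIN categories b ON a.category_id = b.id

Result:
name     | category 
---------+----------
Notebook | Kitchen  
Mouse    | Furniture
Printer  | Furniture
Chair    | NULL     
Pen      | Books    
Webcam   | Books    


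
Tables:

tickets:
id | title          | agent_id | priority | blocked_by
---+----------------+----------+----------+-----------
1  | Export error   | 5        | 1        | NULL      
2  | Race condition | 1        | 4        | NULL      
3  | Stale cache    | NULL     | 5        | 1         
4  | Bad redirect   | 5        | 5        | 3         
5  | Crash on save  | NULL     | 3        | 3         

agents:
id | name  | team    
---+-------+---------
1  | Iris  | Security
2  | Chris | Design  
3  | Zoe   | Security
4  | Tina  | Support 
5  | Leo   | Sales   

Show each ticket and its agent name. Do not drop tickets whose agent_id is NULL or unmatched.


LEFT JOIN keeps every row from tickets (the left table); where agent_id has no match in agents, the agent columns become NULL. Walk through each ticket:
  - ticket 1 (Export error): agent_id=5 -> matches Leo
  - ticket 2 (Race condition): agent_id=1 -> matches Iris
  - ticket 3 (Stale cache): agent_id=NULL, no match -> kept with NULL
  - ticket 4 (Bad redirect): agent_id=5 -> matches Leo
  - ticket 5 (Crash on save): agent_id=NULL, no match -> kept with NULL
All 5 rows appear; 2 have NULL agent.

SQL:
SELECT a.title, b.name AS agent
FROM tickets a
LEFT JOIN agents b ON a.agent_id = b.id

Result:
title          | agent
---------------+------
Export error   | Leo  
Race condition | Iris 
Stale cache    | NULL 
Bad redirect   | Leo  
Crash on save  | NULL 


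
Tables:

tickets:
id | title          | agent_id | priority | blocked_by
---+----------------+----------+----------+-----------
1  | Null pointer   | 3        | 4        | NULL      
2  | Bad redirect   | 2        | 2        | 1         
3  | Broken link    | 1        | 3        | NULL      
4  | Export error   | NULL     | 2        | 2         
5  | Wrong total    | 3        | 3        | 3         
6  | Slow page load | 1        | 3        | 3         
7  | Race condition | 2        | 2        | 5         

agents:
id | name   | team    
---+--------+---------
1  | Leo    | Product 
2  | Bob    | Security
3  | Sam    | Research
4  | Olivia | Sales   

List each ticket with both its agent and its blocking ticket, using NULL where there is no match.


Two LEFT JOINs from the same base table tickets: one to agents via agent_id, one to tickets itself via blocked_by. Both are LEFT so every ticket is preserved.
Match against agents:
  - ticket 1 (Null pointer): agent_id=3 -> matches Sam
  - ticket 2 (Bad redirect): agent_id=2 -> matches Bob
  - ticket 3 (Broken link): agent_id=1 -> matches Leo
  - ticket 4 (Export error): agent_id=NULL, no match -> kept with NULL
  - ticket 5 (Wrong total): agent_id=3 -> matches Sam
  - ticket 6 (Slow page load): agent_id=1 -> matches Leo
  - ticket 7 (Race condition): agent_id=2 -> matches Bob
Match against tickets (self):
  - ticket 1 (Null pointer): blocked_by=NULL -> NULL
  - ticket 2 (Bad redirect): blocked_by=1 -> Null pointer
  - ticket 3 (Broken link): blocked_by=NULL -> NULL
  - ticket 4 (Export error): blocked_by=2 -> Bad redirect
  - ticket 5 (Wrong total): blocked_by=3 -> Broken link
  - ticket 6 (Slow page load): blocked_by=3 -> Broken link
  - ticket 7 (Race condition): blocked_by=5 -> Wrong total

SQL:
SELECT a.title, b.name AS agent, c.title AS blocked_by
FROM tickets a
LEFT JOIN agents b ON a.agent_id = b.id
LEFT JOIN tickets c ON a.blocked_by = c.id

Result:
title          | agent | blocked_by  
---------------+-------+-------------
Null pointer   | Sam   | NULL        
Bad redirect   | Bob   | Null pointer
Broken link    | Leo   | NULL        
Export error   | NULL  | Bad redirect
Wrong total    | Sam   | Broken link 
Slow page load | Leo   | Broken link 
Race condition | Bob   | Wrong total 


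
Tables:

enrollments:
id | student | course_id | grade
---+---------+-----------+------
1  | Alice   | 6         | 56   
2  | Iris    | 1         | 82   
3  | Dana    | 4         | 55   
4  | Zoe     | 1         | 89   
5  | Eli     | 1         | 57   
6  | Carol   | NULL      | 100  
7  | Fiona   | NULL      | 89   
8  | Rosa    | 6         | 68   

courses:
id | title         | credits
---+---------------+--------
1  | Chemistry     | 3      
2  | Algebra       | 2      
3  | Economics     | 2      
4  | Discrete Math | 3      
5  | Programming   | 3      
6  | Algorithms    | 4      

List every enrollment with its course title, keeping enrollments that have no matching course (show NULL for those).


LEFT JOIN keeps every row from enrollments (the left table); where course_id has no match in courses, the course columns become NULL. Walk through each enrollment:
  - enrollment 1 (Alice): course_id=6 -> matches Algorithms
  - enrollment 2 (Iris): course_id=1 -> matches Chemistry
  - enrollment 3 (Dana): course_id=4 -> matches Discrete Math
  - enrollment 4 (Zoe): course_id=1 -> matches Chemistry
  - enrollment 5 (Eli): course_id=1 -> matches Chemistry
  - enrollment 6 (Carol): course_id=NULL, no match -> kept with NULL
  - enrollment 7 (Fiona): course_id=NULL, no match -> kept with NULL
  - enrollment 8 (Rosa): course_id=6 -> matches Algorithms
All 8 rows appear; 2 have NULL course.

SQL:
SELECT a.student, b.title AS course
FROM enrollments a
LEFT JOIN courses b ON a.course_id = b.id

Result:
student | course       
--------+--------------
Alice   | Algorithms   
Iris    | Chemistry    
Dana    | Discrete Math
Zoe     | Chemistry    
Eli     | Chemistry    
Carol   | NULL         
Fiona   | NULL         
Rosa    | Algorithms   


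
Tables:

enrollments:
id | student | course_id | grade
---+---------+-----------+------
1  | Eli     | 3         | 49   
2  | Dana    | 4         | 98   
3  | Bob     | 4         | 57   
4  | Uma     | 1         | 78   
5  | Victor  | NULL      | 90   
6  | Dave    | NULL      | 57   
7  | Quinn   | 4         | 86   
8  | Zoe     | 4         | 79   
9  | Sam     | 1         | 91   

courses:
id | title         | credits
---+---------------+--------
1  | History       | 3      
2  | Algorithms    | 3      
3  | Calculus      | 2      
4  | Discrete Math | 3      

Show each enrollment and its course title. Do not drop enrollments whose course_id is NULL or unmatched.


LEFT JOIN keeps every row from enrollments (the left table); where course_id has no match in courses, the course columns become NULL. Walk through each enrollment:
  - enrollment 1 (Eli): course_id=3 -> matches Calculus
  - enrollment 2 (Dana): course_id=4 -> matches Discrete Math
  - enrollment 3 (Bob): course_id=4 -> matches Discrete Math
  - enrollment 4 (Uma): course_id=1 -> matches History
  - enrollment 5 (Victor): course_id=NULL, no match -> kept with NULL
  - enrollment 6 (Dave): course_id=NULL, no match -> kept with NULL
  - enrollment 7 (Quinn): course_id=4 -> matches Discrete Math
  - enrollment 8 (Zoe): course_id=4 -> matches Discrete Math
  - enrollment 9 (Sam): course_id=1 -> matches History
All 9 rows appear; 2 have NULL course.

SQL:
SELECT a.student, b.title AS course
FROM enrollments a
LEFT JOIN courses b ON a.course_id = b.id

Result:
student | course       
--------+--------------
Eli     | Calculus     
Dana    | Discrete Math
Bob     | Discrete Math
Uma     | History      
Victor  | NULL         
Dave    | NULL         
Quinn   | Discrete Math
Zoe     | Discrete Math
Sam     | History      


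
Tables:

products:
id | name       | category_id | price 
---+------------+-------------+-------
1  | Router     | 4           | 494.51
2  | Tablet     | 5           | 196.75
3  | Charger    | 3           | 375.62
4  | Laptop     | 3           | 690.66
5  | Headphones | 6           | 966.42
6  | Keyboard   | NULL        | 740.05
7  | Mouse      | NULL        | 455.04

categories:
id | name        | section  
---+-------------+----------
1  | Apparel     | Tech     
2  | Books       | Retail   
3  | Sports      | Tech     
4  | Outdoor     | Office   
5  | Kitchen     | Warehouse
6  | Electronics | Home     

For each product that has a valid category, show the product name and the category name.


INNER JOIN keeps only products rows whose category_id matches an id in categories. Walk through each product:
  - product 1 (Router): category_id=4 -> matches Outdoor
  - product 2 (Tablet): category_id=5 -> matches Kitchen
  - product 3 (Charger): category_id=3 -> matches Sports
  - product 4 (Laptop): category_id=3 -> matches Sports
  - product 5 (Headphones): category_id=6 -> matches Electronics
  - product 6 (Keyboard): category_id=NULL, no match -> dropped
  - product 7 (Mouse): category_id=NULL, no match -> dropped
So 2 of 7 rows are dropped.

SQL:
SELECT a.name, b.name AS category
FROM products a
INNER JOIN categories b ON a.category_id = b.id

Result:
name       | category   
-----------+------------
Router     | Outdoor    
Tablet     | Kitchen    
Charger    | Sports     
Laptop     | Sports     
Headphones | Electronics


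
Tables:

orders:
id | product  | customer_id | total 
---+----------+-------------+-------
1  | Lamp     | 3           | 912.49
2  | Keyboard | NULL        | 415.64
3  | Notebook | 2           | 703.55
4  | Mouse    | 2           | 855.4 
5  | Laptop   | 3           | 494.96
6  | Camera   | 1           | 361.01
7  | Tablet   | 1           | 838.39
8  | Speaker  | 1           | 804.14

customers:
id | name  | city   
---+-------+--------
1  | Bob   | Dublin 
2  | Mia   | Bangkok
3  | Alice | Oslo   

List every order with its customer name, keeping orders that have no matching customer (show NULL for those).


LEFT JOIN keeps every row from orders (the left table); where customer_id has no match in customers, the customer columns become NULL. Walk through each order:
  - order 1 (Lamp): customer_id=3 -> matches Alice
  - order 2 (Keyboard): customer_id=NULL, no match -> kept with NULL
  - order 3 (Notebook): customer_id=2 -> matches Mia
  - order 4 (Mouse): customer_id=2 -> matches Mia
  - order 5 (Laptop): customer_id=3 -> matches Alice
  - order 6 (Camera): customer_id=1 -> matches Bob
  - order 7 (Tablet): customer_id=1 -> matches Bob
  - order 8 (Speaker): customer_id=1 -> matches Bob
All 8 rows appear; 1 has NULL customer.

SQL:
SELECT a.product, b.name AS customer
FROM orders a
LEFT JOIN customers b ON a.customer_id = b.id

Result:
product  | customer
---------+---------
Lamp     | Alice   
Keyboard | NULL    
Notebook | Mia     
Mouse    | Mia     
Laptop   | Alice   
Camera   | Bob     
Tablet   | Bob     
Speaker  | Bob     


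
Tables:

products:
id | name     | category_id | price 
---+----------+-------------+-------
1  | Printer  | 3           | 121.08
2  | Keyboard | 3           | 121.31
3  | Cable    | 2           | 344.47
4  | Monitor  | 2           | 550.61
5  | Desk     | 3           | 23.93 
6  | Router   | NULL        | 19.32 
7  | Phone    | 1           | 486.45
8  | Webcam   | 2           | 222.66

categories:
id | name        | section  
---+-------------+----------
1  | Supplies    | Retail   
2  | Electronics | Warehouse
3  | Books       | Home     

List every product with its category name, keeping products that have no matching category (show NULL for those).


LEFT JOIN keeps every row from products (the left table); where category_id has no match in categories, the category columns become NULL. Walk through each product:
  - product 1 (Printer): category_id=3 -> matches Books
  - product 2 (Keyboard): category_id=3 -> matches Books
  - product 3 (Cable): category_id=2 -> matches Electronics
  - product 4 (Monitor): category_id=2 -> matches Electronics
  - product 5 (Desk): category_id=3 -> matches Books
  - product 6 (Router): category_id=NULL, no match -> kept with NULL
  - product 7 (Phone): category_id=1 -> matches Supplies
  - product 8 (Webcam): category_id=2 -> matches Electronics
All 8 rows appear; 1 has NULL category.

SQL:
SELECT a.name, b.name AS category
FROM products a
LEFT JOIN categories b ON a.category_id = b.id

Result:
name     | category   
---------+------------
Printer  | Books      
Keyboard | Books      
Cable    | Electronics
Monitor  | Electronics
Desk     | Books      
Router   | NULL       
Phone    | Supplies   
Webcam   | Electronics
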